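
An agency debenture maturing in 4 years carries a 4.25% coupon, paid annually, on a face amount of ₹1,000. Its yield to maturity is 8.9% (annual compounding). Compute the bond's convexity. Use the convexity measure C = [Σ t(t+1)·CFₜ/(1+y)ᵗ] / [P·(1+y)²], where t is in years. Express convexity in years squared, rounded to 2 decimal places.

With y = 0.089:
  t   CF        PV=CF/(1+0.089)^t    t·PV        t(t+1)·PV
  1        42.50        39.0266        39.0266          78.0533
  2        42.50        35.8371        71.6743         215.0228
  3        42.50        32.9083        98.7249         394.8995
  4     1,042.50       741.2497     2,964.9989      14,824.9945
  Σ                    849.0218     3,174.4246      15,512.9700
P = 849.0218.
Convexity = Σ t(t+1)·PV / [P·(1+y)²] = 15,512.9700 / (849.0218 × 1.185921) = 15.40708.

15.41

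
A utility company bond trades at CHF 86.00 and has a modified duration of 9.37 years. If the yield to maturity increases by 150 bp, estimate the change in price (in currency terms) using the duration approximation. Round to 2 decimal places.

Duration approximation: ΔP/P ≈ -D_mod · Δy = -9.37 × (+0.015) = -0.140550.
ΔP ≈ 86.00 × (-0.140550) = -12.08730.

-CHF 12.09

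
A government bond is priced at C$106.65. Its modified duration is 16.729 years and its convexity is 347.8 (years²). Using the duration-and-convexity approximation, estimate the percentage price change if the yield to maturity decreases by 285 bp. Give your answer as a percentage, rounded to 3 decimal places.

Duration effect: -D_mod·Δy = -16.729 × (-0.0285) = +0.4767765
Convexity effect: ½·C·(Δy)² = 0.5 × 347.8 × (-0.0285)² = +0.141250275
ΔP/P ≈ +0.4767765 + 0.141250275 = +0.618026775
= +61.8026775%.

+61.803%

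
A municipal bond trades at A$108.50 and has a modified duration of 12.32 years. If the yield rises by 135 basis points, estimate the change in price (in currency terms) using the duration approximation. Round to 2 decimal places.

Duration approximation: ΔP/P ≈ -D_mod · Δy = -12.32 × (+0.0135) = -0.166320.
ΔP ≈ 108.50 × (-0.166320) = -18.04572.

-A$18.05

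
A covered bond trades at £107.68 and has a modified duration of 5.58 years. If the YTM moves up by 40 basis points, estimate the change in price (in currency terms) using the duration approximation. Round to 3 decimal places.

-£2.403

Duration approximation: ΔP/P ≈ -D_mod · Δy = -5.58 × (+0.004) = -0.022320.
ΔP ≈ 107.68 × (-0.022320) = -2.4034176.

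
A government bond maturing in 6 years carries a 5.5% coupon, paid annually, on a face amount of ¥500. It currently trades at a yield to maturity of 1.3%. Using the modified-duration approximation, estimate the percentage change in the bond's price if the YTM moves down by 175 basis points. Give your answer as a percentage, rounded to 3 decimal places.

+9.251%

Periodic yield y = 0.013. Modified duration first:
  t   CF        PV=CF/(1+0.013)^t    t·PV
  1        27.50        27.1471        27.1471
  2        27.50        26.7987        53.5974
  3        27.50        26.4548        79.3644
  4        27.50        26.1153       104.4612
  5        27.50        25.7802       128.9008
  6       527.50       488.1640     2,928.9843
  Σ                    620.4601     3,322.4551
P = 620.4601; D_Mac = 5.35482 yrs; D_mod = 5.35482/(1+0.013) = 5.28611 yrs.
ΔP/P ≈ -D_mod · Δy = -5.28611 × (-0.0175) = +0.092507 = +9.2507%.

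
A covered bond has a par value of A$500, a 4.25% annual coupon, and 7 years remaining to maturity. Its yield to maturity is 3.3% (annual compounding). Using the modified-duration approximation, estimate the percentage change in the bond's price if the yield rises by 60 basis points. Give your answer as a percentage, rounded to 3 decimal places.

Periodic yield y = 0.033. Modified duration first:
  t   CF        PV=CF/(1+0.033)^t    t·PV
  1        21.25        20.5712        20.5712
  2        21.25        19.9140        39.8280
  3        21.25        19.2778        57.8335
  4        21.25        18.6620        74.6479
  5        21.25        18.0658        90.3290
  6        21.25        17.4887       104.9321
  7       521.25       415.2827     2,906.9788
  Σ                    529.2621     3,295.1204
P = 529.2621; D_Mac = 6.22588 yrs; D_mod = 6.22588/(1+0.033) = 6.02699 yrs.
ΔP/P ≈ -D_mod · Δy = -6.02699 × (+0.006) = -0.036162 = -3.6162%.

-3.616%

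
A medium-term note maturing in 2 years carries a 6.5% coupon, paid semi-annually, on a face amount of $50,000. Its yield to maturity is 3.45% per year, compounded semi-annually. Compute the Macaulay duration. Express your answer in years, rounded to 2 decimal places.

Periodic yield y = 0.01725. Discount each cash flow and weight by its period:
  t   CF        PV=CF/(1+0.01725)^t    t·PV
  1     1,625.00     1,597.4441     1,597.4441
  2     1,625.00     1,570.3555     3,140.7109
  3     1,625.00     1,543.7262     4,631.1785
  4    51,625.00    48,211.3475   192,845.3902
  Σ                 52,922.8733   202,214.7237
Price P = Σ PV = 52,922.8733.
Macaulay duration = Σ(t·PV) / P = 202,214.7237 / 52,922.8733 = 3.82093 half-year periods.
In years: 3.82093 / 2 = 1.91047 years.

1.91 years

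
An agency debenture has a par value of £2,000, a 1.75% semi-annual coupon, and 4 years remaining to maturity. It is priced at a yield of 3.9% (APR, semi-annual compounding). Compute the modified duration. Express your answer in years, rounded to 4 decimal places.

Periodic yield y = 0.0195. First find Macaulay duration:
  t   CF        PV=CF/(1+0.0195)^t    t·PV
  1        17.50        17.1653        17.1653
  2        17.50        16.8370        33.6739
  3        17.50        16.5149        49.5447
  4        17.50        16.1990        64.7961
  5        17.50        15.8892        79.4460
  6        17.50        15.5853        93.5117
  7        17.50        15.2872       107.0103
  8     2,017.50     1,728.6844    13,829.4749
  Σ                  1,842.1622    14,274.6229
P = 1,842.1622; Macaulay duration = 14,274.6229 / 1,842.1622 = 7.74884 half-year periods = 3.87442 years.
Modified duration = D_Mac / (1 + y) = 3.87442 / 1.0195 = 3.80031 years.

3.8003 years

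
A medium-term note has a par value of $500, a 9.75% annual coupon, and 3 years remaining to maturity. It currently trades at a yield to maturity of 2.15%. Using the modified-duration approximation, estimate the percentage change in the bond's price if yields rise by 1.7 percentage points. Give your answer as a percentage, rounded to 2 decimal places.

Periodic yield y = 0.0215. Modified duration first:
  t   CF        PV=CF/(1+0.0215)^t    t·PV
  1        48.75        47.7239        47.7239
  2        48.75        46.7195        93.4389
  3       548.75       514.8248     1,544.4743
  Σ                    609.2682     1,685.6371
P = 609.2682; D_Mac = 2.76666 yrs; D_mod = 2.76666/(1+0.0215) = 2.70843 yrs.
ΔP/P ≈ -D_mod · Δy = -2.70843 × (+0.017) = -0.046043 = -4.6043%.

-4.60%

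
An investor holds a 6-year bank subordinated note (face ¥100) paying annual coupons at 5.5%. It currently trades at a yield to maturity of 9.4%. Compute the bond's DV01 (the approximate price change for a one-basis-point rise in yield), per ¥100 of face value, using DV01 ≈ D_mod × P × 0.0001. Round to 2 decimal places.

¥0.04

Periodic yield y = 0.094.
  t   CF        PV=CF/(1+0.094)^t    t·PV
  1         5.50         5.0274         5.0274
  2         5.50         4.5955         9.1909
  3         5.50         4.2006        12.6018
  4         5.50         3.8397        15.3587
  5         5.50         3.5097        17.5487
  6       105.50        61.5387       369.2324
  Σ                     82.7116       428.9599
P = 82.7116; D_Mac = 5.18621 yrs; D_mod = 4.74060 yrs.
DV01 ≈ 4.74060 × 82.7116 × 0.0001 = 0.039210.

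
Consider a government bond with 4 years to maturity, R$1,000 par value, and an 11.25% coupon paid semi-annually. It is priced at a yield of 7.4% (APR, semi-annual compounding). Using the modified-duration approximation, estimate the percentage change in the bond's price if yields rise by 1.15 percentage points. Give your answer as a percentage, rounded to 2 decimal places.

-3.74%

Periodic yield y = 0.037. Modified duration first:
  t   CF        PV=CF/(1+0.037)^t    t·PV
  1        56.25        54.2430        54.2430
  2        56.25        52.3076       104.6153
  3        56.25        50.4413       151.3239
  4        56.25        48.6416       194.5662
  5        56.25        46.9060       234.5302
  6        56.25        45.2324       271.3946
  7        56.25        43.6186       305.3299
  8     1,056.25       789.8355     6,318.6843
  Σ                  1,131.2261     7,634.6874
P = 1,131.2261; D_Mac = 6.74904 half-year periods = 3.37452 yrs; D_mod = 3.37452/(1+0.037) = 3.25412 yrs.
ΔP/P ≈ -D_mod · Δy = -3.25412 × (+0.0115) = -0.037422 = -3.7422%.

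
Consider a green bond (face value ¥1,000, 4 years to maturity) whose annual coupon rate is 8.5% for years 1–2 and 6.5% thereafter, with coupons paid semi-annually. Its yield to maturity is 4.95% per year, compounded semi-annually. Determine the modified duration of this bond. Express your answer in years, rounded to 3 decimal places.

3.433 years

Periodic yield y = 0.02475. First find Macaulay duration:
  t   CF        PV=CF/(1+0.02475)^t    t·PV
  1        42.50        41.4735        41.4735
  2        42.50        40.4719        80.9437
  3        42.50        39.4944       118.4831
  4        42.50        38.5405       154.1620
  5        32.50        28.7603       143.8016
  6        32.50        28.0657       168.3942
  7        32.50        27.3878       191.7149
  8     1,032.50       849.0762     6,792.6092
  Σ                  1,093.2703     7,691.5822
P = 1,093.2703; Macaulay duration = 7,691.5822 / 1,093.2703 = 7.03539 half-year periods = 3.51769 years.
Modified duration = D_Mac / (1 + y) = 3.51769 / 1.02475 = 3.43273 years.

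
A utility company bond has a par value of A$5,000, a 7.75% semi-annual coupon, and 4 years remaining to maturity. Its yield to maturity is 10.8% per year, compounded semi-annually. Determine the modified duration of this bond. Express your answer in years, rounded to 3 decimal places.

Periodic yield y = 0.054. First find Macaulay duration:
  t   CF        PV=CF/(1+0.054)^t    t·PV
  1       193.75       183.8235       183.8235
  2       193.75       174.4056       348.8113
  3       193.75       165.4702       496.4107
  4       193.75       156.9926       627.9705
  5       193.75       148.9494       744.7468
  6       193.75       141.3182       847.9091
  7       193.75       134.0780       938.5458
  8     5,193.75     3,410.0139    27,280.1115
  Σ                  4,515.0515    31,468.3292
P = 4,515.0515; Macaulay duration = 31,468.3292 / 4,515.0515 = 6.96965 half-year periods = 3.48483 years.
Modified duration = D_Mac / (1 + y) = 3.48483 / 1.054 = 3.30629 years.

3.306 years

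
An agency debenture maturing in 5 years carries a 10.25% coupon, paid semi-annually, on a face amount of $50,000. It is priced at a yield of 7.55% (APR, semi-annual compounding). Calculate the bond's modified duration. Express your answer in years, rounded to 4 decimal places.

Periodic yield y = 0.03775. First find Macaulay duration:
  t   CF        PV=CF/(1+0.03775)^t    t·PV
  1     2,562.50     2,469.2845     2,469.2845
  2     2,562.50     2,379.4599     4,758.9198
  3     2,562.50     2,292.9028     6,878.7085
  4     2,562.50     2,209.4944     8,837.9776
  5     2,562.50     2,129.1201    10,645.6006
  6     2,562.50     2,051.6696    12,310.0176
  7     2,562.50     1,977.0365    13,839.2553
  8     2,562.50     1,905.1183    15,240.9460
  9     2,562.50     1,835.8162    16,522.3457
  10   52,562.50    36,286.7934   362,867.9345
  Σ                 55,536.6957   454,370.9900
P = 55,536.6957; Macaulay duration = 454,370.9900 / 55,536.6957 = 8.18146 half-year periods = 4.09073 years.
Modified duration = D_Mac / (1 + y) = 4.09073 / 1.03775 = 3.94192 years.

3.9419 years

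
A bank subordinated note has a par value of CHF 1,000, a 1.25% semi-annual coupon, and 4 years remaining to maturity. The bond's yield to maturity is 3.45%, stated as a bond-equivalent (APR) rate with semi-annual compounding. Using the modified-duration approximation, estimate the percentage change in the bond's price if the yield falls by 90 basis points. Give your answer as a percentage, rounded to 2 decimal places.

Periodic yield y = 0.01725. Modified duration first:
  t   CF        PV=CF/(1+0.01725)^t    t·PV
  1         6.25         6.1440         6.1440
  2         6.25         6.0398        12.0797
  3         6.25         5.9374        17.8122
  4         6.25         5.8367        23.3469
  5         6.25         5.7377        28.6887
  6         6.25         5.6405        33.8427
  7         6.25         5.5448        38.8136
  8     1,006.25       877.5751     7,020.6010
  Σ                    918.4561     7,181.3289
P = 918.4561; D_Mac = 7.81891 half-year periods = 3.90946 yrs; D_mod = 3.90946/(1+0.01725) = 3.84316 yrs.
ΔP/P ≈ -D_mod · Δy = -3.84316 × (-0.009) = +0.034588 = +3.4588%.

+3.46%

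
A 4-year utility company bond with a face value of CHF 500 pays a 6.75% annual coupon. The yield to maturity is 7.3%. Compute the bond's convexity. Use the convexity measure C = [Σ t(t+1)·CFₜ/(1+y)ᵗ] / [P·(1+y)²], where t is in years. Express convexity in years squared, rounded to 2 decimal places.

With y = 0.073:
  t   CF        PV=CF/(1+0.073)^t    t·PV        t(t+1)·PV
  1        33.75        31.4539        31.4539          62.9077
  2        33.75        29.3139        58.6279         175.8837
  3        33.75        27.3196        81.9589         327.8354
  4       533.75       402.6605     1,610.6419       8,053.2095
  Σ                    490.7479     1,782.6825       8,619.8363
P = 490.7479.
Convexity = Σ t(t+1)·PV / [P·(1+y)²] = 8,619.8363 / (490.7479 × 1.151329) = 15.25602.

15.26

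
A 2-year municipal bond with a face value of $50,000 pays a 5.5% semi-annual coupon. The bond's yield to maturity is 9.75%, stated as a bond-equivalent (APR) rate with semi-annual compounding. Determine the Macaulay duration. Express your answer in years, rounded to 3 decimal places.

Periodic yield y = 0.04875. Discount each cash flow and weight by its period:
  t   CF        PV=CF/(1+0.04875)^t    t·PV
  1     1,375.00     1,311.0846     1,311.0846
  2     1,375.00     1,250.1403     2,500.2806
  3     1,375.00     1,192.0289     3,576.0866
  4    51,375.00    42,468.2084   169,872.8335
  Σ                 46,221.4622   177,260.2853
Price P = Σ PV = 46,221.4622.
Macaulay duration = Σ(t·PV) / P = 177,260.2853 / 46,221.4622 = 3.83502 half-year periods.
In years: 3.83502 / 2 = 1.91751 years.

1.918 years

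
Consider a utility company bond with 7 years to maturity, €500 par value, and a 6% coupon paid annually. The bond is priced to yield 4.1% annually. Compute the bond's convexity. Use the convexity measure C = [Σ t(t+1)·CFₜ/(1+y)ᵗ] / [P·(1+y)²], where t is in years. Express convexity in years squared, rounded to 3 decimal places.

41.735

With y = 0.041:
  t   CF        PV=CF/(1+0.041)^t    t·PV        t(t+1)·PV
  1        30.00        28.8184        28.8184          57.6369
  2        30.00        27.6834        55.3668         166.1005
  3        30.00        26.5931        79.7793         319.1173
  4        30.00        25.5457       102.1829         510.9146
  5        30.00        24.5396       122.6980         736.1882
  6        30.00        23.5731       141.4387         990.0706
  7       530.00       400.0560     2,800.3918      22,403.1347
  Σ                    556.8094     3,330.6761      25,183.1628
P = 556.8094.
Convexity = Σ t(t+1)·PV / [P·(1+y)²] = 25,183.1628 / (556.8094 × 1.083681) = 41.73518.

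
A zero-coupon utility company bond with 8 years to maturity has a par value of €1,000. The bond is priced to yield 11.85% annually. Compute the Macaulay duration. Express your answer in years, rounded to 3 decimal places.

A zero-coupon bond has a single cash flow at maturity, so its Macaulay duration equals its maturity: 8 years.

8.000 years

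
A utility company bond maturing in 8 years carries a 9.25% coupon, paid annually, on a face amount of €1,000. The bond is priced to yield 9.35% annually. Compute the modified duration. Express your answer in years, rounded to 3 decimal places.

Periodic yield y = 0.0935. First find Macaulay duration:
  t   CF        PV=CF/(1+0.0935)^t    t·PV
  1        92.50        84.5908        84.5908
  2        92.50        77.3578       154.7156
  3        92.50        70.7433       212.2299
  4        92.50        64.6944       258.7775
  5        92.50        59.1627       295.8134
  6        92.50        54.1040       324.6237
  7        92.50        49.4778       346.3445
  8     1,092.50       534.4058     4,275.2462
  Σ                    994.5365     5,952.3417
P = 994.5365; Macaulay duration = 5,952.3417 / 994.5365 = 5.98504 years.
Modified duration = D_Mac / (1 + y) = 5.98504 / 1.0935 = 5.47329 years.

5.473 years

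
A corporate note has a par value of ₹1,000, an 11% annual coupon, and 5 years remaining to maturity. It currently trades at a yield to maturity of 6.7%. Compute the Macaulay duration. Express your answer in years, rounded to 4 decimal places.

4.1779 years

Periodic yield y = 0.067. Discount each cash flow and weight by its year:
  t   CF        PV=CF/(1+0.067)^t    t·PV
  1       110.00       103.0928       103.0928
  2       110.00        96.6193       193.2386
  3       110.00        90.5523       271.6569
  4       110.00        84.8662       339.4650
  5     1,110.00       802.6032     4,013.0160
  Σ                  1,177.7338     4,920.4692
Price P = Σ PV = 1,177.7338.
Macaulay duration = Σ(t·PV) / P = 4,920.4692 / 1,177.7338 = 4.17791 years.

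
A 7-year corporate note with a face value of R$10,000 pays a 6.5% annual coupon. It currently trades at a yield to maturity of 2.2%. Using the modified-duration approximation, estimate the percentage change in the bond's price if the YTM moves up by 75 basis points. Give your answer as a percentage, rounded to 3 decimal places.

-4.396%

Periodic yield y = 0.022. Modified duration first:
  t   CF        PV=CF/(1+0.022)^t    t·PV
  1       650.00       636.0078       636.0078
  2       650.00       622.3169     1,244.6337
  3       650.00       608.9206     1,826.7618
  4       650.00       595.8127     2,383.2509
  5       650.00       582.9870     2,914.9350
  6       650.00       570.4374     3,422.6243
  7    10,650.00     9,145.2027    64,016.4191
  Σ                 12,761.6851    76,444.6327
P = 12,761.6851; D_Mac = 5.99017 yrs; D_mod = 5.99017/(1+0.022) = 5.86122 yrs.
ΔP/P ≈ -D_mod · Δy = -5.86122 × (+0.0075) = -0.043959 = -4.3959%.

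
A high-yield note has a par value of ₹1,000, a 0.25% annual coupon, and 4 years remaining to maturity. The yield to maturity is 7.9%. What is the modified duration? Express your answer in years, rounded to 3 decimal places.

3.691 years

Periodic yield y = 0.079. First find Macaulay duration:
  t   CF        PV=CF/(1+0.079)^t    t·PV
  1         2.50         2.3170         2.3170
  2         2.50         2.1473         4.2946
  3         2.50         1.9901         5.9703
  4     1,002.50       739.6029     2,958.4116
  Σ                    746.0573     2,970.9935
P = 746.0573; Macaulay duration = 2,970.9935 / 746.0573 = 3.98226 years.
Modified duration = D_Mac / (1 + y) = 3.98226 / 1.079 = 3.69069 years.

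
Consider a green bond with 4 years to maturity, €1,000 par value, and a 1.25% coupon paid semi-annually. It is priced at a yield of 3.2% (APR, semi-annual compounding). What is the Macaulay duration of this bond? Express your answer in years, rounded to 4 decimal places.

Periodic yield y = 0.016. Discount each cash flow and weight by its period:
  t   CF        PV=CF/(1+0.016)^t    t·PV
  1         6.25         6.1516         6.1516
  2         6.25         6.0547        12.1094
  3         6.25         5.9594        17.8781
  4         6.25         5.8655        23.4620
  5         6.25         5.7731        28.8657
  6         6.25         5.6822        34.0933
  7         6.25         5.5927        39.1491
  8     1,006.25       886.2500     7,089.9997
  Σ                    927.3292     7,251.7088
Price P = Σ PV = 927.3292.
Macaulay duration = Σ(t·PV) / P = 7,251.7088 / 927.3292 = 7.81999 half-year periods.
In years: 7.81999 / 2 = 3.91000 years.

3.9100 years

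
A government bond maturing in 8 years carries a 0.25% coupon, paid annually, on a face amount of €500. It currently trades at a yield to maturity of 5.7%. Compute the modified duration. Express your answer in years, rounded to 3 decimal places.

Periodic yield y = 0.057. First find Macaulay duration:
  t   CF        PV=CF/(1+0.057)^t    t·PV
  1         1.25         1.1826         1.1826
  2         1.25         1.1188         2.2376
  3         1.25         1.0585         3.1755
  4         1.25         1.0014         4.0056
  5         1.25         0.9474         4.7370
  6         1.25         0.8963         5.3779
  7         1.25         0.8480         5.9359
  8       501.25       321.7025     2,573.6203
  Σ                    328.7555     2,600.2724
P = 328.7555; Macaulay duration = 2,600.2724 / 328.7555 = 7.90944 years.
Modified duration = D_Mac / (1 + y) = 7.90944 / 1.057 = 7.48291 years.

7.483 years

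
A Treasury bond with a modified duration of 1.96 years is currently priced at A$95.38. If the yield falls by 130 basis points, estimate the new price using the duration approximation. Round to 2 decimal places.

Duration approximation: ΔP/P ≈ -D_mod · Δy = -1.96 × (-0.013) = +0.025480.
New price ≈ 95.38 × (1 + 0.025480) = 97.8102824.

A$97.81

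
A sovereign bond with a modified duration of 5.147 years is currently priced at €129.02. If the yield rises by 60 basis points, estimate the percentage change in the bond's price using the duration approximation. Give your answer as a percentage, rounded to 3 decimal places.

Duration approximation: ΔP/P ≈ -D_mod · Δy = -5.147 × (+0.006) = -0.030882.
As a percentage: -3.0882%.

-3.088%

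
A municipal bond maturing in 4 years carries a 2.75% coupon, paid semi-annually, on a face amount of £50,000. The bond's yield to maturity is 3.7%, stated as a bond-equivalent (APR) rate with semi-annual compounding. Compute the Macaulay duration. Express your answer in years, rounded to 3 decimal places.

Periodic yield y = 0.0185. Discount each cash flow and weight by its period:
  t   CF        PV=CF/(1+0.0185)^t    t·PV
  1       687.50       675.0123       675.0123
  2       687.50       662.7514     1,325.5027
  3       687.50       650.7132     1,952.1395
  4       687.50       638.8936     2,555.5746
  5       687.50       627.2888     3,136.4440
  6       687.50       615.8948     3,695.3685
  7       687.50       604.7077     4,232.9536
  8    50,687.50    43,773.6343   350,189.0740
  Σ                 48,248.8959   367,762.0693
Price P = Σ PV = 48,248.8959.
Macaulay duration = Σ(t·PV) / P = 367,762.0693 / 48,248.8959 = 7.62219 half-year periods.
In years: 7.62219 / 2 = 3.81109 years.

3.811 years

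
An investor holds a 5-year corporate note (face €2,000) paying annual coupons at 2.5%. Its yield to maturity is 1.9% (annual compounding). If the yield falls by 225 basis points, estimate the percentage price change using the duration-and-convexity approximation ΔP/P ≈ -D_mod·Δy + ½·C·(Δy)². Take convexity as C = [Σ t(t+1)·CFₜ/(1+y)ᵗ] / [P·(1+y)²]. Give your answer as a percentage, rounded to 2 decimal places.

With y = 0.019:
  t   CF        PV=CF/(1+0.019)^t    t·PV        t(t+1)·PV
  1        50.00        49.0677        49.0677          98.1354
  2        50.00        48.1528        96.3056         288.9169
  3        50.00        47.2550       141.7649         567.0596
  4        50.00        46.3739       185.4954         927.4772
  5     2,050.00     1,865.8767     9,329.3835      55,976.3009
  Σ                  2,056.7260     9,802.0172      57,857.8901
P = 2,056.7260; D_Mac = 4.76584 yrs; D_mod = 4.67697 yrs; C = 27.09179.
Duration effect: -4.67697 × (-0.0225) = +0.105232
Convexity effect: 0.5 × 27.09179 × (-0.0225)² = +0.0068576
ΔP/P ≈ +0.105232 + 0.0068576 = +0.112089 = +11.2089%.

+11.21%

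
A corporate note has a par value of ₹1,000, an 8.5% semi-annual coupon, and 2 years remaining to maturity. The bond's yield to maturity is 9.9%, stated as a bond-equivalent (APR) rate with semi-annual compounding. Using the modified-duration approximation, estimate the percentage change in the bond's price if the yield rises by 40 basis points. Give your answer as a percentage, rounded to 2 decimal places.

-0.72%

Periodic yield y = 0.0495. Modified duration first:
  t   CF        PV=CF/(1+0.0495)^t    t·PV
  1        42.50        40.4955        40.4955
  2        42.50        38.5855        77.1710
  3        42.50        36.7656       110.2968
  4     1,042.50       859.3029     3,437.2117
  Σ                    975.1495     3,665.1750
P = 975.1495; D_Mac = 3.75858 half-year periods = 1.87929 yrs; D_mod = 1.87929/(1+0.0495) = 1.79065 yrs.
ΔP/P ≈ -D_mod · Δy = -1.79065 × (+0.004) = -0.007163 = -0.7163%.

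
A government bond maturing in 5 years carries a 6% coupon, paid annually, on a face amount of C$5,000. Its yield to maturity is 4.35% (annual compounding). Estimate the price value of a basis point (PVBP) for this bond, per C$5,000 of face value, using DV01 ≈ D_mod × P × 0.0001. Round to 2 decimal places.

C$2.31

Periodic yield y = 0.0435.
  t   CF        PV=CF/(1+0.0435)^t    t·PV
  1       300.00       287.4940       287.4940
  2       300.00       275.5094       551.0187
  3       300.00       264.0243       792.0729
  4       300.00       253.0180     1,012.0721
  5     5,300.00     4,283.6463    21,418.2314
  Σ                  5,363.6920    24,060.8891
P = 5,363.6920; D_Mac = 4.48588 yrs; D_mod = 4.29888 yrs.
DV01 ≈ 4.29888 × 5,363.6920 × 0.0001 = 2.305787.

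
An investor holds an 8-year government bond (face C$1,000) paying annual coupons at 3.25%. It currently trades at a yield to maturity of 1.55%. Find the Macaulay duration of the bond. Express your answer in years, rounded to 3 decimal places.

Periodic yield y = 0.0155. Discount each cash flow and weight by its year:
  t   CF        PV=CF/(1+0.0155)^t    t·PV
  1        32.50        32.0039        32.0039
  2        32.50        31.5154        63.0309
  3        32.50        31.0344        93.1032
  4        32.50        30.5607       122.2429
  5        32.50        30.0943       150.4713
  6        32.50        29.6349       177.8095
  7        32.50        29.1826       204.2781
  8     1,032.50       912.9577     7,303.6613
  Σ                  1,126.9840     8,146.6013
Price P = Σ PV = 1,126.9840.
Macaulay duration = Σ(t·PV) / P = 8,146.6013 / 1,126.9840 = 7.22868 years.

7.229 years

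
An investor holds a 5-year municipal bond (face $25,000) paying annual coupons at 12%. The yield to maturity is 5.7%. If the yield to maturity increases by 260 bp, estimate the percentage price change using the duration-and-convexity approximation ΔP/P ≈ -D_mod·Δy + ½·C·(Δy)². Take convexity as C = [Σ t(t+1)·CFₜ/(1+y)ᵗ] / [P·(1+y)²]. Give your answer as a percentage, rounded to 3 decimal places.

With y = 0.057:
  t   CF        PV=CF/(1+0.057)^t    t·PV        t(t+1)·PV
  1     3,000.00     2,838.2214     2,838.2214       5,676.4428
  2     3,000.00     2,685.1669     5,370.3337      16,111.0012
  3     3,000.00     2,540.3660     7,621.0980      30,484.3921
  4     3,000.00     2,403.3737     9,613.4948      48,067.4741
  5    28,000.00    21,221.8429   106,109.2144     636,655.2864
  Σ                 31,688.9708   131,552.3624     736,994.5966
P = 31,688.9708; D_Mac = 4.15136 yrs; D_mod = 3.92749 yrs; C = 20.81643.
Duration effect: -3.92749 × (+0.026) = -0.102115
Convexity effect: 0.5 × 20.81643 × (0.026)² = +0.0070360
ΔP/P ≈ -0.102115 + 0.0070360 = -0.095079 = -9.5079%.

-9.508%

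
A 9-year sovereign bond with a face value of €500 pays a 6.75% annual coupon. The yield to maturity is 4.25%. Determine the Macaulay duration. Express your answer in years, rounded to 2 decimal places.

Periodic yield y = 0.0425. Discount each cash flow and weight by its year:
  t   CF        PV=CF/(1+0.0425)^t    t·PV
  1        33.75        32.3741        32.3741
  2        33.75        31.0543        62.1086
  3        33.75        29.7883        89.3649
  4        33.75        28.5739       114.2956
  5        33.75        27.4090       137.0451
  6        33.75        26.2916       157.7497
  7        33.75        25.2198       176.5385
  8        33.75        24.1916       193.5331
  9       533.75       366.9892     3,302.9030
  Σ                    591.8919     4,265.9126
Price P = Σ PV = 591.8919.
Macaulay duration = Σ(t·PV) / P = 4,265.9126 / 591.8919 = 7.20725 years.

7.21 years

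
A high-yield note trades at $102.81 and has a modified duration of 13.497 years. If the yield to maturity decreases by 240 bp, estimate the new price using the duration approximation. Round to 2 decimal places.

Duration approximation: ΔP/P ≈ -D_mod · Δy = -13.497 × (-0.024) = +0.323928.
New price ≈ 102.81 × (1 + 0.323928) = 136.11303768.

$136.11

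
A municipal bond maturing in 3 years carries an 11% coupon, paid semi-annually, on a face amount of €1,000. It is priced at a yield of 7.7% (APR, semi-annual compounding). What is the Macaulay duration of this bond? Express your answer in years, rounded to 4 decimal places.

Periodic yield y = 0.0385. Discount each cash flow and weight by its period:
  t   CF        PV=CF/(1+0.0385)^t    t·PV
  1        55.00        52.9610        52.9610
  2        55.00        50.9976       101.9952
  3        55.00        49.1070       147.3209
  4        55.00        47.2864       189.1458
  5        55.00        45.5334       227.6671
  6     1,055.00       841.0338     5,046.2029
  Σ                  1,086.9192     5,765.2928
Price P = Σ PV = 1,086.9192.
Macaulay duration = Σ(t·PV) / P = 5,765.2928 / 1,086.9192 = 5.30425 half-year periods.
In years: 5.30425 / 2 = 2.65213 years.

2.6521 years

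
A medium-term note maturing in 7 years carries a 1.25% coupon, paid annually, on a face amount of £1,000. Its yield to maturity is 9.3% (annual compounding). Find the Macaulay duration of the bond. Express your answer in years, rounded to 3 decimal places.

6.651 years

Periodic yield y = 0.093. Discount each cash flow and weight by its year:
  t   CF        PV=CF/(1+0.093)^t    t·PV
  1        12.50        11.4364        11.4364
  2        12.50        10.4633        20.9266
  3        12.50         9.5730        28.7191
  4        12.50         8.7585        35.0340
  5        12.50         8.0133        40.0663
  6        12.50         7.3314        43.9886
  7     1,012.50       543.3178     3,803.2243
  Σ                    598.8937     3,983.3953
Price P = Σ PV = 598.8937.
Macaulay duration = Σ(t·PV) / P = 3,983.3953 / 598.8937 = 6.65126 years.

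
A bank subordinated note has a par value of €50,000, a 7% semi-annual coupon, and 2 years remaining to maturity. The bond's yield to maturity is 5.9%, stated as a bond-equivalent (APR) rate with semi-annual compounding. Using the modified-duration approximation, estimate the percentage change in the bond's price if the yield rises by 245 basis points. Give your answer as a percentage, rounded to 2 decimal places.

-4.53%

Periodic yield y = 0.0295. Modified duration first:
  t   CF        PV=CF/(1+0.0295)^t    t·PV
  1     1,750.00     1,699.8543     1,699.8543
  2     1,750.00     1,651.1455     3,302.2910
  3     1,750.00     1,603.8324     4,811.4973
  4    51,750.00    46,068.5932   184,274.3728
  Σ                 51,023.4254   194,088.0154
P = 51,023.4254; D_Mac = 3.80390 half-year periods = 1.90195 yrs; D_mod = 1.90195/(1+0.0295) = 1.84745 yrs.
ΔP/P ≈ -D_mod · Δy = -1.84745 × (+0.0245) = -0.045263 = -4.5263%.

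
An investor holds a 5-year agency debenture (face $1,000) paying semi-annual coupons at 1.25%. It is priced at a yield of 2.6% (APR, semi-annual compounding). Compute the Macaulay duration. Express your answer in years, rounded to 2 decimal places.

4.86 years

Periodic yield y = 0.013. Discount each cash flow and weight by its period:
  t   CF        PV=CF/(1+0.013)^t    t·PV
  1         6.25         6.1698         6.1698
  2         6.25         6.0906        12.1812
  3         6.25         6.0125        18.0374
  4         6.25         5.9353        23.7412
  5         6.25         5.8591        29.2956
  6         6.25         5.7839        34.7036
  7         6.25         5.7097        39.9680
  8         6.25         5.6364        45.0915
  9         6.25         5.5641        50.0769
  10    1,006.25       884.3241     8,843.2406
  Σ                    937.0855     9,102.5057
Price P = Σ PV = 937.0855.
Macaulay duration = Σ(t·PV) / P = 9,102.5057 / 937.0855 = 9.71363 half-year periods.
In years: 9.71363 / 2 = 4.85682 years.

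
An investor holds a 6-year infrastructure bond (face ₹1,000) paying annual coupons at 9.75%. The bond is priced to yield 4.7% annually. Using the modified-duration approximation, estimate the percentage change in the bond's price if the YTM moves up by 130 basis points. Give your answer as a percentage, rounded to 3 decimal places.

Periodic yield y = 0.047. Modified duration first:
  t   CF        PV=CF/(1+0.047)^t    t·PV
  1        97.50        93.1232        93.1232
  2        97.50        88.9429       177.8858
  3        97.50        84.9502       254.8507
  4        97.50        81.1368       324.5472
  5        97.50        77.4946       387.4728
  6     1,097.50       833.1524     4,998.9143
  Σ                  1,258.8001     6,236.7940
P = 1,258.8001; D_Mac = 4.95455 yrs; D_mod = 4.95455/(1+0.047) = 4.73214 yrs.
ΔP/P ≈ -D_mod · Δy = -4.73214 × (+0.013) = -0.061518 = -6.1518%.

-6.152%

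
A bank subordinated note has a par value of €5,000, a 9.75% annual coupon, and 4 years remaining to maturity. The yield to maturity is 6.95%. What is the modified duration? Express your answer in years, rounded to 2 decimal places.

Periodic yield y = 0.0695. First find Macaulay duration:
  t   CF        PV=CF/(1+0.0695)^t    t·PV
  1       487.50       455.8205       455.8205
  2       487.50       426.1996       852.3992
  3       487.50       398.5036     1,195.5108
  4     5,487.50     4,194.2216    16,776.8866
  Σ                  5,474.7453    19,280.6171
P = 5,474.7453; Macaulay duration = 19,280.6171 / 5,474.7453 = 3.52174 years.
Modified duration = D_Mac / (1 + y) = 3.52174 / 1.0695 = 3.29288 years.

3.29 years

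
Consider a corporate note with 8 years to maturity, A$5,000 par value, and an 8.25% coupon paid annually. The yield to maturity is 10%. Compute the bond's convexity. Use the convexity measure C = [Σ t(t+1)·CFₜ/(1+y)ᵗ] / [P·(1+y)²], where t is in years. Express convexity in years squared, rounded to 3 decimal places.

40.703

With y = 0.1:
  t   CF        PV=CF/(1+0.1)^t    t·PV        t(t+1)·PV
  1       412.50       375.0000       375.0000         750.0000
  2       412.50       340.9091       681.8182       2,045.4545
  3       412.50       309.9174       929.7521       3,719.0083
  4       412.50       281.7431     1,126.9722       5,634.8610
  5       412.50       256.1300     1,280.6502       7,683.9014
  6       412.50       232.8455     1,397.0730       9,779.5108
  7       412.50       211.6777     1,481.7441      11,853.9525
  8     5,412.50     2,524.9712    20,199.7696     181,797.9261
  Σ                  4,533.1940    27,472.7793     223,264.6146
P = 4,533.1940.
Convexity = Σ t(t+1)·PV / [P·(1+y)²] = 223,264.6146 / (4,533.1940 × 1.210000) = 40.70336.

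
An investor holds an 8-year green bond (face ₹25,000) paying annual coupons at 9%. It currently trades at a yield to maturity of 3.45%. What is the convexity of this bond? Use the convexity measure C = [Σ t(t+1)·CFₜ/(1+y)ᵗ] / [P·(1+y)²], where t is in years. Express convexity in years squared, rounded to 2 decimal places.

With y = 0.0345:
  t   CF        PV=CF/(1+0.0345)^t    t·PV        t(t+1)·PV
  1     2,250.00     2,174.9638     2,174.9638       4,349.9275
  2     2,250.00     2,102.4299     4,204.8598      12,614.5795
  3     2,250.00     2,032.3150     6,096.9451      24,387.7806
  4     2,250.00     1,964.5385     7,858.1539      39,290.7694
  5     2,250.00     1,899.0222     9,495.1110      56,970.6662
  6     2,250.00     1,835.6909    11,014.1452      77,099.0166
  7     2,250.00     1,774.4716    12,421.3012      99,370.4096
  8    27,250.00    20,774.1157   166,192.9258   1,495,736.3322
  Σ                 34,557.5476   219,458.4059   1,809,819.4817
P = 34,557.5476.
Convexity = Σ t(t+1)·PV / [P·(1+y)²] = 1,809,819.4817 / (34,557.5476 × 1.070190) = 48.93633.

48.94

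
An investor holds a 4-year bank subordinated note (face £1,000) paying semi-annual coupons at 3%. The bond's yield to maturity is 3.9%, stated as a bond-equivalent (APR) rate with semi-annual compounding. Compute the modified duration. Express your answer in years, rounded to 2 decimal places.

Periodic yield y = 0.0195. First find Macaulay duration:
  t   CF        PV=CF/(1+0.0195)^t    t·PV
  1        15.00        14.7131        14.7131
  2        15.00        14.4317        28.8634
  3        15.00        14.1556        42.4669
  4        15.00        13.8849        55.5395
  5        15.00        13.6193        68.0966
  6        15.00        13.3588        80.1529
  7        15.00        13.1033        91.7231
  8     1,015.00       869.6975     6,957.5797
  Σ                    966.9642     7,339.1351
P = 966.9642; Macaulay duration = 7,339.1351 / 966.9642 = 7.58987 half-year periods = 3.79494 years.
Modified duration = D_Mac / (1 + y) = 3.79494 / 1.0195 = 3.72235 years.

3.72 years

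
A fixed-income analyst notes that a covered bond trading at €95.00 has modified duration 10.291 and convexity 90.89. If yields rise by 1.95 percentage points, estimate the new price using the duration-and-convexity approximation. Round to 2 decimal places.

Duration effect: -D_mod·Δy = -10.291 × (+0.0195) = -0.2006745
Convexity effect: ½·C·(Δy)² = 0.5 × 90.89 × (0.0195)² = +0.01728046125
ΔP/P ≈ -0.2006745 + 0.01728046125 = -0.18339403875
New price ≈ 95.00 × (1 - 0.18339403875) = 77.57756631875.

€77.58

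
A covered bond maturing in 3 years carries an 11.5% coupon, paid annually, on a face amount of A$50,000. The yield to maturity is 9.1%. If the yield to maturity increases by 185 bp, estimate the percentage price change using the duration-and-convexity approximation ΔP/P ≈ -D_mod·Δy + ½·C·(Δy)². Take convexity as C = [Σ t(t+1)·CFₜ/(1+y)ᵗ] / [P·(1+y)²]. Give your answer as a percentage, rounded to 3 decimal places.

-4.445%

With y = 0.091:
  t   CF        PV=CF/(1+0.091)^t    t·PV        t(t+1)·PV
  1     5,750.00     5,270.3941     5,270.3941      10,540.7883
  2     5,750.00     4,830.7921     9,661.5841      28,984.7523
  3    55,750.00    42,930.9620   128,792.8859     515,171.5436
  Σ                 53,032.1482   143,724.8641     554,697.0842
P = 53,032.1482; D_Mac = 2.71015 yrs; D_mod = 2.48409 yrs; C = 8.78754.
Duration effect: -2.48409 × (+0.0185) = -0.045956
Convexity effect: 0.5 × 8.78754 × (0.0185)² = +0.0015038
ΔP/P ≈ -0.045956 + 0.0015038 = -0.044452 = -4.4452%.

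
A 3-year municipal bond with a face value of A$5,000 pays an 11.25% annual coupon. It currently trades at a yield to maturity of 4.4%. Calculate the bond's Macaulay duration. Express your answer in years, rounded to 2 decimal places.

Periodic yield y = 0.044. Discount each cash flow and weight by its year:
  t   CF        PV=CF/(1+0.044)^t    t·PV
  1       562.50       538.7931       538.7931
  2       562.50       516.0853     1,032.1707
  3     5,562.50     4,888.4202    14,665.2605
  Σ                  5,943.2986    16,236.2243
Price P = Σ PV = 5,943.2986.
Macaulay duration = Σ(t·PV) / P = 16,236.2243 / 5,943.2986 = 2.73185 years.

2.73 years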